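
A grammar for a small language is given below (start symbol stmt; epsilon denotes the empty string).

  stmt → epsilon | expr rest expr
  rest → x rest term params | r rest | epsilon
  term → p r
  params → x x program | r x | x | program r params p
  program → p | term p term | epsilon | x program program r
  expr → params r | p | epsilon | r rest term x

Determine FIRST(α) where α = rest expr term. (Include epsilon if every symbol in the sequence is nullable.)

{ p, r, x }

Add FIRST(rest)\{epsilon} = { r, x }; rest is nullable, continue.
Add FIRST(expr)\{epsilon} = { p, r, x }; expr is nullable, continue.
Add FIRST(term) = { p }; term is not nullable, stop.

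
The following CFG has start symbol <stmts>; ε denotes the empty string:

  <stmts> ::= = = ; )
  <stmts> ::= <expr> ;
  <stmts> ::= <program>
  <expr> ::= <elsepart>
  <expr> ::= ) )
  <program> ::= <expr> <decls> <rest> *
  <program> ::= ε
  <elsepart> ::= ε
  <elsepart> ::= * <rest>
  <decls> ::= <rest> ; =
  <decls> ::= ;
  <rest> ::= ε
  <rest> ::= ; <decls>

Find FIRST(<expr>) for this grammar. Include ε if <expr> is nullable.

From <expr> ::= <elsepart>: add FIRST(<elsepart>) = { *, ε } (including ε since <elsepart> is nullable).
<expr> ::= ) ) contributes {)}.
Union: FIRST(<expr>) = { ), *, ε }.

{ ), *, ε }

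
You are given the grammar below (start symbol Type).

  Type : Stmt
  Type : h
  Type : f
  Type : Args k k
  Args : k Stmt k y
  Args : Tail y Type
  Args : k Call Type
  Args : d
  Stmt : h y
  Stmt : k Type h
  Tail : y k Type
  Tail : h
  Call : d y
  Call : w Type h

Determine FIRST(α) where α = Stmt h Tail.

Add FIRST(Stmt) = { h, k }; Stmt is not nullable, stop.

{ h, k }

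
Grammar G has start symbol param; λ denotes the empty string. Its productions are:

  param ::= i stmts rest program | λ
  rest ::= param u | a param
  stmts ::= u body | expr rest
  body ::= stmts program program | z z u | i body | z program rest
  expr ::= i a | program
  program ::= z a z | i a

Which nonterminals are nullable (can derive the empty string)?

Directly nullable (have an λ-production): param.
No other nonterminal has a production whose RHS symbols are all nullable.

{ param }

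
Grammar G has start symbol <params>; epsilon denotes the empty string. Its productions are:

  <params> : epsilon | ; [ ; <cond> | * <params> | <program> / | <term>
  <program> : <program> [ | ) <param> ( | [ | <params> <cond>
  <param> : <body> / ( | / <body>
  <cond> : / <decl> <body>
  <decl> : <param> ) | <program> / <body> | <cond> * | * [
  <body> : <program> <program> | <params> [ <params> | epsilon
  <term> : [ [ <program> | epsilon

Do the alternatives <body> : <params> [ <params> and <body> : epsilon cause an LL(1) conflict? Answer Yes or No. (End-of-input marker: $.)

FIRST(<params> [ <params>) = { ), *, /, ;, [ } and FIRST(epsilon) = { epsilon }.
The second alternative is nullable and FOLLOW(<body>) = { $, (, ), *, /, ;, [ } shares ) with FIRST of the first — conflict.

Yes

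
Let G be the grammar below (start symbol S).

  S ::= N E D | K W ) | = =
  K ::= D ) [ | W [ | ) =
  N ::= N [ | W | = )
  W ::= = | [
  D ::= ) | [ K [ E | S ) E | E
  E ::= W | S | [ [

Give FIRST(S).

From S ::= N E D: add FIRST(N) = { =, [ }.
From S ::= K W ): add FIRST(K) = { ), =, [ }.
S ::= = = contributes {=}.
Union: FIRST(S) = { ), =, [ }.

{ ), =, [ }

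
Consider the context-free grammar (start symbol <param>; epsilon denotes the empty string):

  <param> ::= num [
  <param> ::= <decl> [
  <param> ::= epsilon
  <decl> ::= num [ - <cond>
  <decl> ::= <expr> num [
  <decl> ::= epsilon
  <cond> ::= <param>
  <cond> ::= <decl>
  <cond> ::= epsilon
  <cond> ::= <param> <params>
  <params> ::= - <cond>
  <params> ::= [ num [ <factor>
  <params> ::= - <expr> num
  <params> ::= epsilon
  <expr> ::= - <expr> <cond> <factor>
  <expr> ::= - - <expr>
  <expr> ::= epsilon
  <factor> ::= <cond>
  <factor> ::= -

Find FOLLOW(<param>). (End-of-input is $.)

{ $, -, [, num }

<param> is the start symbol, so $ ∈ FOLLOW(<param>).
In <cond> ::= <param>: <param> is at the end, add FOLLOW(<cond>) = { -, [, num }.
In <cond> ::= <param> <params>: add FIRST(<params>)\{epsilon} = { -, [ }.
  Since <params> is nullable, also add FOLLOW(<cond>) = { -, [, num }.
Union: FOLLOW(<param>) = { $, -, [, num }.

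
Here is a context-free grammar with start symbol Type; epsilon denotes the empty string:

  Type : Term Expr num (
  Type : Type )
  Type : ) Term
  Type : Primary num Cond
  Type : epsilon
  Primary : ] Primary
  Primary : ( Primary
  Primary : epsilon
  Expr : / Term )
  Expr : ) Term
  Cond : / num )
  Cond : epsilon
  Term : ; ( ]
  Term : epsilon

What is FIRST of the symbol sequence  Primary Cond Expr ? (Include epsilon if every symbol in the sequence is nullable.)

{ (, ), /, ] }

Add FIRST(Primary)\{epsilon} = { (, ] }; Primary is nullable, continue.
Add FIRST(Cond)\{epsilon} = { / }; Cond is nullable, continue.
Add FIRST(Expr) = { ), / }; Expr is not nullable, stop.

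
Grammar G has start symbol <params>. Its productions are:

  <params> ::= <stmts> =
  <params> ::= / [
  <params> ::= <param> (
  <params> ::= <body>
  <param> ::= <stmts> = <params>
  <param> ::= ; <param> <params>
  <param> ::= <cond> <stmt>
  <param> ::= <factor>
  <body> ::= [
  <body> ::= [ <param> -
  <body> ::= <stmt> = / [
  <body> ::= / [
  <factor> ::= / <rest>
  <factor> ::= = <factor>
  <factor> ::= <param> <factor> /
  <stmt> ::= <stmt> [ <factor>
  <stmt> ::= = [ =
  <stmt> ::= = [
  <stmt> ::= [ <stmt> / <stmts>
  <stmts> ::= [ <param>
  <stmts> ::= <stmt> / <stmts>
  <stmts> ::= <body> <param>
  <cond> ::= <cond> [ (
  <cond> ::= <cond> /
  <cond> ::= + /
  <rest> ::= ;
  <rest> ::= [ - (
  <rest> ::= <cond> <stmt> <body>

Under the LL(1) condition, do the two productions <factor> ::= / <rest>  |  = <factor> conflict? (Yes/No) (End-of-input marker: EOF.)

No

FIRST(/ <rest>) = { / } and FIRST(= <factor>) = { = }.
The FIRST sets are disjoint and neither alternative is nullable — no conflict.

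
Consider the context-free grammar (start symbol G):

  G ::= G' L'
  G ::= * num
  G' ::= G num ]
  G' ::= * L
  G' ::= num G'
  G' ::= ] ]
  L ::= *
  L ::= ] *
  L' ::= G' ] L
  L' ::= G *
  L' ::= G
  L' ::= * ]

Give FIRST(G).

From G ::= G' L': add FIRST(G') = { *, ], num }.
G ::= * num contributes {*}.
Union: FIRST(G) = { *, ], num }.

{ *, ], num }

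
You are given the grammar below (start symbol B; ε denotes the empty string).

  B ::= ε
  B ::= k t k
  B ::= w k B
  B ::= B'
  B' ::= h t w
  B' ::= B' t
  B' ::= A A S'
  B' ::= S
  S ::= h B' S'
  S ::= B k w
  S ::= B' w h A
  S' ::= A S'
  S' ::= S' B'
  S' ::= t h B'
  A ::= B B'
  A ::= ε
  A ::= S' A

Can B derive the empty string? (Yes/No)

B has an ε-production, so B ⇒ ε.

Yes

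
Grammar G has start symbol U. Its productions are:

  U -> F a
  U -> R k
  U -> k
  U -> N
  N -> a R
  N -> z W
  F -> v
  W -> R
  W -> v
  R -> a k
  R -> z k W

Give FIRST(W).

{ a, v, z }

From W -> R: add FIRST(R) = { a, z }.
W -> v contributes {v}.
Union: FIRST(W) = { a, v, z }.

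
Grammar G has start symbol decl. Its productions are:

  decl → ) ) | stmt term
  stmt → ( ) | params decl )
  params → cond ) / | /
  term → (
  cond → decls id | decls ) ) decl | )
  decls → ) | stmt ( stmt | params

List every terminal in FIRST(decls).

{ (, ), / }

decls → ) contributes {)}.
From decls → stmt ( stmt: add FIRST(stmt) = { (, ), / }.
From decls → params: add FIRST(params) = { (, ), / }.
Union: FIRST(decls) = { (, ), / }.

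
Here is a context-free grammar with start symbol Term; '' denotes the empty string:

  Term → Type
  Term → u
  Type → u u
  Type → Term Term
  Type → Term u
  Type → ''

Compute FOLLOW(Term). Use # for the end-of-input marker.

Term is the start symbol, so # ∈ FOLLOW(Term).
In Type → Term Term: add FIRST(Term)\{''} = { u }.
  Since Term is nullable, also add FOLLOW(Type) = { #, u }.
In Type → Term Term: Term is at the end, add FOLLOW(Type) = { #, u }.
In Type → Term u: add FIRST(u) = { u }.
Union: FOLLOW(Term) = { #, u }.

{ #, u }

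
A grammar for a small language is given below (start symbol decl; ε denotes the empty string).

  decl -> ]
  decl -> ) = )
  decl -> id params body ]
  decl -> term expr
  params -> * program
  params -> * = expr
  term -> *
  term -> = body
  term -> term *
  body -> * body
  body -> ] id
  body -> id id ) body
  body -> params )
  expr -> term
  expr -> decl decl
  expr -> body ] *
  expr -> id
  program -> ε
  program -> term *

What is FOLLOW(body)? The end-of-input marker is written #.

In decl -> id params body ]: add FIRST(]) = { ] }.
In term -> = body: body is at the end, add FOLLOW(term) = { #, ), *, =, ], id }.
In body -> * body: body is at the end, add FOLLOW(body) = { #, ), *, =, ], id }.
In body -> id id ) body: body is at the end, add FOLLOW(body) = { #, ), *, =, ], id }.
In expr -> body ] *: add FIRST(] *) = { ] }.
Union: FOLLOW(body) = { #, ), *, =, ], id }.

{ #, ), *, =, ], id }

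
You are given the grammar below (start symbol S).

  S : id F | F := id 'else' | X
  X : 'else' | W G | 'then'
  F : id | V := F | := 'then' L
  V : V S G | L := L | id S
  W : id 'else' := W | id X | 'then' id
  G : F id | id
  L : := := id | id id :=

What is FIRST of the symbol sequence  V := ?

{ :=, id }

Add FIRST(V) = { :=, id }; V is not nullable, stop.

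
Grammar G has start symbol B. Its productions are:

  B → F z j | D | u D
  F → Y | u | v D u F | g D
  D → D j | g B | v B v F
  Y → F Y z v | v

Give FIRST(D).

From D → D j: add FIRST(D) = { g, v }.
D → g B contributes {g}.
D → v B v F contributes {v}.
Union: FIRST(D) = { g, v }.

{ g, v }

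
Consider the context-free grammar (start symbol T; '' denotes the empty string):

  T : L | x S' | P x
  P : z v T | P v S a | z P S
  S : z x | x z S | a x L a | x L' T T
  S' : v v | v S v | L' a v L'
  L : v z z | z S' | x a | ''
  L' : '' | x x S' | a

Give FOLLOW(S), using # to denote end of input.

{ a, v, x, z }

In P : P v S a: add FIRST(a) = { a }.
In P : z P S: S is at the end, add FOLLOW(P) = { a, v, x, z }.
In S : x z S: S is at the end, add FOLLOW(S) = { a, v, x, z }.
In S' : v S v: add FIRST(v) = { v }.
Union: FOLLOW(S) = { a, v, x, z }.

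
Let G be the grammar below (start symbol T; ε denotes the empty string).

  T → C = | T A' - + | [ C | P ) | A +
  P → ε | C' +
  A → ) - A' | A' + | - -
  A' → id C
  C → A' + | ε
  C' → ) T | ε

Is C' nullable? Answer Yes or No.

C' has an ε-production, so C' ⇒ ε.

Yes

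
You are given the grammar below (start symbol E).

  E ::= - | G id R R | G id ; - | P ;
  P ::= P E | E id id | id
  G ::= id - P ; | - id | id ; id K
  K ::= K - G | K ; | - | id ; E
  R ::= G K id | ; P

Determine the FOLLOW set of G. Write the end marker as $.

{ -, ;, id }

In E ::= G id R R: add FIRST(id R R) = { id }.
In E ::= G id ; -: add FIRST(id ; -) = { id }.
In K ::= K - G: G is at the end, add FOLLOW(K) = { -, ;, id }.
In R ::= G K id: add FIRST(K id) = { -, id }.
Union: FOLLOW(G) = { -, ;, id }.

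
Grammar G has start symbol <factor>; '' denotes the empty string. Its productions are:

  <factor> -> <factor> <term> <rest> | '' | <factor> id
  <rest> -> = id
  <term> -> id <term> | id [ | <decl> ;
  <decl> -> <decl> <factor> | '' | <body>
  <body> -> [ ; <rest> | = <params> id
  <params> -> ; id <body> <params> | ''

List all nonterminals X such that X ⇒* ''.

Directly nullable (have an ''-production): <factor>, <decl>, <params>.
No other nonterminal has a production whose RHS symbols are all nullable.

{ <decl>, <factor>, <params> }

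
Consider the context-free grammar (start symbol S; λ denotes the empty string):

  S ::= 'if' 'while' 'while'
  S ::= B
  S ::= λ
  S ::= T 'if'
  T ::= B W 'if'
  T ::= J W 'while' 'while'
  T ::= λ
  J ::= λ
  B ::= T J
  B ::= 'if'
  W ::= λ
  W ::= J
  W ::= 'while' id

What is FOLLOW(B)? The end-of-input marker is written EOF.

In S ::= B: B is at the end, add FOLLOW(S) = { EOF }.
In T ::= B W 'if': add FIRST(W 'if') = { 'if', 'while' }.
Union: FOLLOW(B) = { EOF, 'if', 'while' }.

{ EOF, 'if', 'while' }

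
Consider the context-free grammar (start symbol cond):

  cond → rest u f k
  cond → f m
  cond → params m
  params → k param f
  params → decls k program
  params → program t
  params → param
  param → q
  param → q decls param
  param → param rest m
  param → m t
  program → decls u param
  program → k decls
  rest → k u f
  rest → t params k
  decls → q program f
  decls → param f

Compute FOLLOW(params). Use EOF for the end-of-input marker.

{ k, m }

In cond → params m: add FIRST(m) = { m }.
In rest → t params k: add FIRST(k) = { k }.
Union: FOLLOW(params) = { k, m }.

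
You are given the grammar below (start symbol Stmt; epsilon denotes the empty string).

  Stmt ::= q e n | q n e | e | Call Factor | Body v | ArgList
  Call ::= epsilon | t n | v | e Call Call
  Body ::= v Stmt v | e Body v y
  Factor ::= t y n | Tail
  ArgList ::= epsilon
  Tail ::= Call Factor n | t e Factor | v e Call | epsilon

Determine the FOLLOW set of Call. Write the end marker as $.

{ $, e, n, t, v }

In Stmt ::= Call Factor: add FIRST(Factor)\{epsilon} = { e, n, t, v }.
  Since Factor is nullable, also add FOLLOW(Stmt) = { $, v }.
In Call ::= e Call Call: add FIRST(Call)\{epsilon} = { e, t, v }.
  Since Call is nullable, also add FOLLOW(Call) = { $, e, n, t, v }.
In Call ::= e Call Call: Call is at the end, add FOLLOW(Call) = { $, e, n, t, v }.
In Tail ::= Call Factor n: add FIRST(Factor n) = { e, n, t, v }.
In Tail ::= v e Call: Call is at the end, add FOLLOW(Tail) = { $, n, v }.
Union: FOLLOW(Call) = { $, e, n, t, v }.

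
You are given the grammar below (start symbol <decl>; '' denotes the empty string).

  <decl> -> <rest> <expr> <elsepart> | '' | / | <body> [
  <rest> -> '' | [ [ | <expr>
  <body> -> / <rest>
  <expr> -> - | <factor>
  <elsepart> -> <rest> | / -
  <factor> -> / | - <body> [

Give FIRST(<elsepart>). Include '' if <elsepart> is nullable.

{ -, /, [, '' }

From <elsepart> -> <rest>: add FIRST(<rest>) = { -, /, [, '' } (including '' since <rest> is nullable).
<elsepart> -> / - contributes {/}.
Union: FIRST(<elsepart>) = { -, /, [, '' }.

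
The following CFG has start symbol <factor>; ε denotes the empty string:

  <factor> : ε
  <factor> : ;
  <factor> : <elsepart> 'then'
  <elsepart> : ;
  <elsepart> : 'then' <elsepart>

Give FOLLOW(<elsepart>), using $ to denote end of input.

{ 'then' }

In <factor> : <elsepart> 'then': add FIRST('then') = { 'then' }.
In <elsepart> : 'then' <elsepart>: <elsepart> is at the end, add FOLLOW(<elsepart>) = { 'then' }.
Union: FOLLOW(<elsepart>) = { 'then' }.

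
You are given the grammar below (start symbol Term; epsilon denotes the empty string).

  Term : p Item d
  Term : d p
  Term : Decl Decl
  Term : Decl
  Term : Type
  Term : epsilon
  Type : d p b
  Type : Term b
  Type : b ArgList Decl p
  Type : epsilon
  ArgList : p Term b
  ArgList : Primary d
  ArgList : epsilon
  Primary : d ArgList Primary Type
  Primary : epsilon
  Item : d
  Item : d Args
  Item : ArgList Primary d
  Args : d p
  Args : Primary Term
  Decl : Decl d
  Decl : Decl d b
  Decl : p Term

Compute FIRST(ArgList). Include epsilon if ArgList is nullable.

{ d, p, epsilon }

ArgList : p Term b contributes {p}.
From ArgList : Primary d: Primary nullable, take FIRST(Primary) ∪ {d} = { d }.
ArgList : epsilon contributes epsilon.
Union: FIRST(ArgList) = { d, p, epsilon }.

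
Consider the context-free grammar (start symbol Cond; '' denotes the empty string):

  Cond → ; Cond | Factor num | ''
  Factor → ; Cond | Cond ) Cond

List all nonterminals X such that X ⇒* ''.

{ Cond }

Directly nullable (have an ''-production): Cond.
No other nonterminal has a production whose RHS symbols are all nullable.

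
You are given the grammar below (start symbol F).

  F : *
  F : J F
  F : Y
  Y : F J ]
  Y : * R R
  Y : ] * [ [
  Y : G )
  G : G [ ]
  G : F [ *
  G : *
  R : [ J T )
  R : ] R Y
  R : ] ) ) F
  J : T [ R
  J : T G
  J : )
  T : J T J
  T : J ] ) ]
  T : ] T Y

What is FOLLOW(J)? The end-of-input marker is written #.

{ ), *, [, ] }

In F : J F: add FIRST(F) = { ), *, ] }.
In Y : F J ]: add FIRST(]) = { ] }.
In R : [ J T ): add FIRST(T )) = { ), ] }.
In T : J T J: add FIRST(T J) = { ), ] }.
In T : J T J: J is at the end, add FOLLOW(T) = { ), *, [, ] }.
In T : J ] ) ]: add FIRST(] ) ]) = { ] }.
Union: FOLLOW(J) = { ), *, [, ] }.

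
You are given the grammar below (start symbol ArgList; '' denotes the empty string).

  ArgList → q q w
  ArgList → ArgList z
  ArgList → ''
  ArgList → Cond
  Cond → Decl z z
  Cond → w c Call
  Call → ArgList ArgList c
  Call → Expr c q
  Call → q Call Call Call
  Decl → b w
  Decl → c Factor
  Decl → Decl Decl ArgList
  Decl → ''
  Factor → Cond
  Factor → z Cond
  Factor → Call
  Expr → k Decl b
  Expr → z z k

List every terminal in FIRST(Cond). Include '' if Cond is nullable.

From Cond → Decl z z: Decl nullable, take FIRST(Decl) ∪ {z} = { b, c, q, w, z }.
Cond → w c Call contributes {w}.
Union: FIRST(Cond) = { b, c, q, w, z }.

{ b, c, q, w, z }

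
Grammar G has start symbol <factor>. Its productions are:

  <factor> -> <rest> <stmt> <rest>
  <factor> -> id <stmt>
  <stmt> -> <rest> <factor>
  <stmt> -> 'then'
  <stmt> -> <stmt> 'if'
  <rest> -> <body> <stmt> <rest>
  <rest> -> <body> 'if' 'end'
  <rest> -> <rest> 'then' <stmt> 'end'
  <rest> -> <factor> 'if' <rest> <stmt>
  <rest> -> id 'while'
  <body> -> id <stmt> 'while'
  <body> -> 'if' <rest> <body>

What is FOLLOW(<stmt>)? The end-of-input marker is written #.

In <factor> -> <rest> <stmt> <rest>: add FIRST(<rest>) = { 'if', id }.
In <factor> -> id <stmt>: <stmt> is at the end, add FOLLOW(<factor>) = { #, 'end', 'if', 'then', 'while', id }.
In <stmt> -> <stmt> 'if': add FIRST('if') = { 'if' }.
In <rest> -> <body> <stmt> <rest>: add FIRST(<rest>) = { 'if', id }.
In <rest> -> <rest> 'then' <stmt> 'end': add FIRST('end') = { 'end' }.
In <rest> -> <factor> 'if' <rest> <stmt>: <stmt> is at the end, add FOLLOW(<rest>) = { #, 'end', 'if', 'then', 'while', id }.
In <body> -> id <stmt> 'while': add FIRST('while') = { 'while' }.
Union: FOLLOW(<stmt>) = { #, 'end', 'if', 'then', 'while', id }.

{ #, 'end', 'if', 'then', 'while', id }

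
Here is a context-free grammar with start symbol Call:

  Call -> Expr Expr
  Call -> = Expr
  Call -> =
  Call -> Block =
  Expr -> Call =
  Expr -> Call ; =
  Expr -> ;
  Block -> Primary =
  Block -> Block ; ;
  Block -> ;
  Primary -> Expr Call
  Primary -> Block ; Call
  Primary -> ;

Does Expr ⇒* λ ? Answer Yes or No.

No nonterminal in this grammar is nullable.
No production of Expr has an RHS whose symbols are all nullable, so Expr is not nullable.

No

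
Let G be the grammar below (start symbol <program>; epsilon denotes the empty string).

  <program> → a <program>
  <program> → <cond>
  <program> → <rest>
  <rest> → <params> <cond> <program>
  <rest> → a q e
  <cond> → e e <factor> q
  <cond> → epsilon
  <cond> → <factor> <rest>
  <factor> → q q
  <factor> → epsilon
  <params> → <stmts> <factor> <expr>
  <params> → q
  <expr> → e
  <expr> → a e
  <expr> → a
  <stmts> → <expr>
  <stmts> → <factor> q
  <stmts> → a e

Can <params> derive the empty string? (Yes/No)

No

Nullable nonterminals: <cond>, <factor>, <program>.
No production of <params> has an RHS whose symbols are all nullable, so <params> is not nullable.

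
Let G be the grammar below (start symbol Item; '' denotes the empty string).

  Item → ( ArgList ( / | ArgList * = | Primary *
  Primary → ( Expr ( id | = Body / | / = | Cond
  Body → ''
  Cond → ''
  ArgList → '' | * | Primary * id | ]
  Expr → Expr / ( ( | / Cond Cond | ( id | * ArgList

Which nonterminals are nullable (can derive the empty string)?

{ ArgList, Body, Cond, Primary }

Directly nullable (have an ''-production): Body, Cond, ArgList.
Primary → Cond with every symbol nullable, so Primary is nullable.
No other nonterminal has a production whose RHS symbols are all nullable.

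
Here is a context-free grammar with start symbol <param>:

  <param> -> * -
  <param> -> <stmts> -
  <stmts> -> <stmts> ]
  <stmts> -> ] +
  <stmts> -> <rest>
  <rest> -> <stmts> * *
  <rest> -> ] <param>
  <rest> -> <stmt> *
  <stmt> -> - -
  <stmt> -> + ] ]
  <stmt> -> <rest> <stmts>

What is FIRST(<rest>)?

From <rest> -> <stmts> * *: add FIRST(<stmts>) = { +, -, ] }.
<rest> -> ] <param> contributes {]}.
From <rest> -> <stmt> *: add FIRST(<stmt>) = { +, -, ] }.
Union: FIRST(<rest>) = { +, -, ] }.

{ +, -, ] }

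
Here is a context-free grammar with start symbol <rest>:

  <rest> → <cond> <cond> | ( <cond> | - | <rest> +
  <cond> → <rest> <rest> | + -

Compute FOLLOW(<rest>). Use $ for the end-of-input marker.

{ $, (, +, - }

<rest> is the start symbol, so $ ∈ FOLLOW(<rest>).
In <rest> → <rest> +: add FIRST(+) = { + }.
In <cond> → <rest> <rest>: add FIRST(<rest>) = { (, +, - }.
In <cond> → <rest> <rest>: <rest> is at the end, add FOLLOW(<cond>) = { $, (, +, - }.
Union: FOLLOW(<rest>) = { $, (, +, - }.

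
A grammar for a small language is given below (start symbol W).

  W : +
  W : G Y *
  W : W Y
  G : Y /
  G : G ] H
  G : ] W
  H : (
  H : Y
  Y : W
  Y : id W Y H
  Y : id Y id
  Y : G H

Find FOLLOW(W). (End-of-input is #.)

{ #, (, *, +, /, ], id }

W is the start symbol, so # ∈ FOLLOW(W).
In W : W Y: add FIRST(Y) = { +, ], id }.
In G : ] W: W is at the end, add FOLLOW(G) = { (, +, ], id }.
In Y : W: W is at the end, add FOLLOW(Y) = { #, (, *, +, /, ], id }.
In Y : id W Y H: add FIRST(Y H) = { +, ], id }.
Union: FOLLOW(W) = { #, (, *, +, /, ], id }.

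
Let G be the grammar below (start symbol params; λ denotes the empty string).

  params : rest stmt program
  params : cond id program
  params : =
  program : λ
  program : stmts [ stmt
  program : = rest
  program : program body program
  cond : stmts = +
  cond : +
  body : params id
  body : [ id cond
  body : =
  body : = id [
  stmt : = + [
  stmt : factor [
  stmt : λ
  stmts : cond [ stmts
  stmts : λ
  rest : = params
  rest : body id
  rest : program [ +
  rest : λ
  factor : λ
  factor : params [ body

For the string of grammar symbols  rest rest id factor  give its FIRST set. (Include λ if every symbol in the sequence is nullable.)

Add FIRST(rest)\{λ} = { +, =, [, id }; rest is nullable, continue.
Add FIRST(rest)\{λ} = { +, =, [, id }; rest is nullable, continue.
id is a terminal; add {id} and stop.

{ +, =, [, id }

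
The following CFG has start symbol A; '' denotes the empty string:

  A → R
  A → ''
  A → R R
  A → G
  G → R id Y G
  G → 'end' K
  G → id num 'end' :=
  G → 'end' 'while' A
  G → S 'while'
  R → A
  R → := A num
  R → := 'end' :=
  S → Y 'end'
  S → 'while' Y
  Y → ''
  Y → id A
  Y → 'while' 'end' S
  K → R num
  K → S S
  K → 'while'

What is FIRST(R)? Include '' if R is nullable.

From R → A: add FIRST(A) = { 'end', 'while', :=, id, '' } (including '' since A is nullable).
R → := A num contributes {:=}.
R → := 'end' := contributes {:=}.
Union: FIRST(R) = { 'end', 'while', :=, id, '' }.

{ 'end', 'while', :=, id, '' }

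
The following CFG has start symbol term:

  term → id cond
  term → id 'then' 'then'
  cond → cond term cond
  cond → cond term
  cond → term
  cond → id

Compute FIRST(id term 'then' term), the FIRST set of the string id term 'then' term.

id is a terminal; add {id} and stop.

{ id }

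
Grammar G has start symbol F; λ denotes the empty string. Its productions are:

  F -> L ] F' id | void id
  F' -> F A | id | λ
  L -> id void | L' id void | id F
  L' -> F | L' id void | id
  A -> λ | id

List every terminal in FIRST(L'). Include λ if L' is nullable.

From L' -> F: add FIRST(F) = { id, void }.
From L' -> L' id void: add FIRST(L') = { id, void }.
L' -> id contributes {id}.
Union: FIRST(L') = { id, void }.

{ id, void }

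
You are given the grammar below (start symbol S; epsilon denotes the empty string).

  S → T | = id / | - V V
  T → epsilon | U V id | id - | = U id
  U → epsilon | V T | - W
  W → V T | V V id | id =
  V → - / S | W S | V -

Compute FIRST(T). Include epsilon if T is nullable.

{ -, =, id, epsilon }

T → epsilon contributes epsilon.
From T → U V id: U nullable, take FIRST(U) ∪ FIRST(V) = { -, id }.
T → id - contributes {id}.
T → = U id contributes {=}.
Union: FIRST(T) = { -, =, id, epsilon }.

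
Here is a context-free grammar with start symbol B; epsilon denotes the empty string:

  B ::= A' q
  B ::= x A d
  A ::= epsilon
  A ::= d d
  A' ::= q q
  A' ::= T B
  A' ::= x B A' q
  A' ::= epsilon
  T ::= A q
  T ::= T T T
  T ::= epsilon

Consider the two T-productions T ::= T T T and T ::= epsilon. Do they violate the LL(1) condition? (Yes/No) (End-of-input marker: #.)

FIRST(T T T) = { d, q, epsilon } and FIRST(epsilon) = { epsilon }.
Both alternatives are nullable, violating the LL(1) condition.

Yes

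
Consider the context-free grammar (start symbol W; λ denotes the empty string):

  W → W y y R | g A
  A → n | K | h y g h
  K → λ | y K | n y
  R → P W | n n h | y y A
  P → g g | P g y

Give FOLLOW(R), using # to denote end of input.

In W → W y y R: R is at the end, add FOLLOW(W) = { #, y }.
Union: FOLLOW(R) = { #, y }.

{ #, y }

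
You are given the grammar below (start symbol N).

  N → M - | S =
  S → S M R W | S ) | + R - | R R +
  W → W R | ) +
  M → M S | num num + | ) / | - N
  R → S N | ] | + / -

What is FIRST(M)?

{ ), -, num }

From M → M S: add FIRST(M) = { ), -, num }.
M → num num + contributes {num}.
M → ) / contributes {)}.
M → - N contributes {-}.
Union: FIRST(M) = { ), -, num }.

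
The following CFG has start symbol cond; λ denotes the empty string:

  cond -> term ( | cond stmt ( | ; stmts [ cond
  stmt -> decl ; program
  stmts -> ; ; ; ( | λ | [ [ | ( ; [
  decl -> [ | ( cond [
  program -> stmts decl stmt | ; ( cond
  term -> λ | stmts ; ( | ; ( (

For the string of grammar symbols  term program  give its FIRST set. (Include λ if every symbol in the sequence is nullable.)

{ (, ;, [ }

Add FIRST(term)\{λ} = { (, ;, [ }; term is nullable, continue.
Add FIRST(program) = { (, ;, [ }; program is not nullable, stop.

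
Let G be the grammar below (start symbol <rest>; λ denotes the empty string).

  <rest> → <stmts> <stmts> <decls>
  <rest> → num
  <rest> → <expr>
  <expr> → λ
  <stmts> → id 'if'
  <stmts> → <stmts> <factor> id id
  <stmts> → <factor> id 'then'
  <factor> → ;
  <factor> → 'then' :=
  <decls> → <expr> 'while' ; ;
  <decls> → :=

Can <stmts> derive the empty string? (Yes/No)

Nullable nonterminals: <expr>, <rest>.
No production of <stmts> has an RHS whose symbols are all nullable, so <stmts> is not nullable.

No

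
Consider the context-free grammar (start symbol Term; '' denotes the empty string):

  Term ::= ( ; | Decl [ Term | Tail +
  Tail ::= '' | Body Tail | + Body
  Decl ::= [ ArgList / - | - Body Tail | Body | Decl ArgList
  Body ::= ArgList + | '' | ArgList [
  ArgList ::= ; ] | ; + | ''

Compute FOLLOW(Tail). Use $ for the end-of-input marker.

{ +, ;, [ }

In Term ::= Tail +: add FIRST(+) = { + }.
In Tail ::= Body Tail: Tail is at the end, add FOLLOW(Tail) = { +, ;, [ }.
In Decl ::= - Body Tail: Tail is at the end, add FOLLOW(Decl) = { ;, [ }.
Union: FOLLOW(Tail) = { +, ;, [ }.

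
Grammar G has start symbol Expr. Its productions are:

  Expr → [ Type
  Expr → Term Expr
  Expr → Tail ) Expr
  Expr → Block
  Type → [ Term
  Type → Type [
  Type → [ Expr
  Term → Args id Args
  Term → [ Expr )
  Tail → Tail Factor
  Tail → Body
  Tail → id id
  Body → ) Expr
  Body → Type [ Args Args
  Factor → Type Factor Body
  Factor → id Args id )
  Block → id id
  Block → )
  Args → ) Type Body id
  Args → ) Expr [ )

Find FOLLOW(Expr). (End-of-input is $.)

Expr is the start symbol, so $ ∈ FOLLOW(Expr).
In Expr → Term Expr: Expr is at the end, add FOLLOW(Expr) = { $, ), [, id }.
In Expr → Tail ) Expr: Expr is at the end, add FOLLOW(Expr) = { $, ), [, id }.
In Type → [ Expr: Expr is at the end, add FOLLOW(Type) = { $, ), [, id }.
In Term → [ Expr ): add FIRST()) = { ) }.
In Body → ) Expr: Expr is at the end, add FOLLOW(Body) = { ), [, id }.
In Args → ) Expr [ ): add FIRST([ )) = { [ }.
Union: FOLLOW(Expr) = { $, ), [, id }.

{ $, ), [, id }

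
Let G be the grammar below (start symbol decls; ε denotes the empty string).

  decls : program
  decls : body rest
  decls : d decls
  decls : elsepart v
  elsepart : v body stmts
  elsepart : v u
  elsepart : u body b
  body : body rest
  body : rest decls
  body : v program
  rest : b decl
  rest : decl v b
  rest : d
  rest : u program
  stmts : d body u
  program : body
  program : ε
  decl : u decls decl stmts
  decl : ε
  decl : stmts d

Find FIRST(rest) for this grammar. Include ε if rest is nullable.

rest : b decl contributes {b}.
From rest : decl v b: decl nullable, take FIRST(decl) ∪ {v} = { d, u, v }.
rest : d contributes {d}.
rest : u program contributes {u}.
Union: FIRST(rest) = { b, d, u, v }.

{ b, d, u, v }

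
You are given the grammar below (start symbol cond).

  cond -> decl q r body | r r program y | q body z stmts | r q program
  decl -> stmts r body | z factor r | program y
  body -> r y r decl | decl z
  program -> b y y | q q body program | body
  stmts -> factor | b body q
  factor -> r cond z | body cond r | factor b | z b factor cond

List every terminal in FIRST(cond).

{ b, q, r, z }

From cond -> decl q r body: add FIRST(decl) = { b, q, r, z }.
cond -> r r program y contributes {r}.
cond -> q body z stmts contributes {q}.
cond -> r q program contributes {r}.
Union: FIRST(cond) = { b, q, r, z }.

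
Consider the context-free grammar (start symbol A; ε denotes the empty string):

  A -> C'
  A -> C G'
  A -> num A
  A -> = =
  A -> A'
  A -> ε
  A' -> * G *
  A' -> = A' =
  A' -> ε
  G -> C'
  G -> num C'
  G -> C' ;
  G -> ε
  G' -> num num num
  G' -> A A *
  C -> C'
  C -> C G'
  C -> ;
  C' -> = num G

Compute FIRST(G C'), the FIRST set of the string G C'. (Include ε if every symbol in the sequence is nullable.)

Add FIRST(G)\{ε} = { =, num }; G is nullable, continue.
Add FIRST(C') = { = }; C' is not nullable, stop.

{ =, num }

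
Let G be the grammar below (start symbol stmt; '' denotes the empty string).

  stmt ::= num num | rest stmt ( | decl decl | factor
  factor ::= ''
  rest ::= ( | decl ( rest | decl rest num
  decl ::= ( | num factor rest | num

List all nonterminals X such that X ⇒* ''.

Directly nullable (have an ''-production): factor.
stmt ::= factor with every symbol nullable, so stmt is nullable.
No other nonterminal has a production whose RHS symbols are all nullable.

{ factor, stmt }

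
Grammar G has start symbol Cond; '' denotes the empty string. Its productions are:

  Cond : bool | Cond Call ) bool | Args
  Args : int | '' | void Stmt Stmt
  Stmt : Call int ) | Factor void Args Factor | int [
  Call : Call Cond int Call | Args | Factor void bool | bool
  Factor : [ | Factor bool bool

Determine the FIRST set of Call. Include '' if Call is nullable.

From Call : Call Cond int Call: Call, Cond nullable, take FIRST(Call) ∪ FIRST(Cond) ∪ {int} = { ), [, bool, int, void }.
From Call : Args: add FIRST(Args) = { int, void, '' } (including '' since Args is nullable).
From Call : Factor void bool: add FIRST(Factor) = { [ }.
Call : bool contributes {bool}.
Union: FIRST(Call) = { ), [, bool, int, void, '' }.

{ ), [, bool, int, void, '' }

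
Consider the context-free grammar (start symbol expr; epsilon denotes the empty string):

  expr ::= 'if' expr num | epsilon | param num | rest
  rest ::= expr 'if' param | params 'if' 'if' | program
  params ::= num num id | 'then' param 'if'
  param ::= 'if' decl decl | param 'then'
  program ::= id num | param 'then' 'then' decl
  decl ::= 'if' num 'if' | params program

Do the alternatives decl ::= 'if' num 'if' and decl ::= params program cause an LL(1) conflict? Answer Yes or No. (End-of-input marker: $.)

No

FIRST('if' num 'if') = { 'if' } and FIRST(params program) = { 'then', num }.
The FIRST sets are disjoint and neither alternative is nullable — no conflict.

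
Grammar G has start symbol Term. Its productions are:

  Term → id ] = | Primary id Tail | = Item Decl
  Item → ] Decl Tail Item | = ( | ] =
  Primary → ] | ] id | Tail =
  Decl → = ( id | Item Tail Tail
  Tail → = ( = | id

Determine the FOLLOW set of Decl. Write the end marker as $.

In Term → = Item Decl: Decl is at the end, add FOLLOW(Term) = { $ }.
In Item → ] Decl Tail Item: add FIRST(Tail Item) = { =, id }.
Union: FOLLOW(Decl) = { $, =, id }.

{ $, =, id }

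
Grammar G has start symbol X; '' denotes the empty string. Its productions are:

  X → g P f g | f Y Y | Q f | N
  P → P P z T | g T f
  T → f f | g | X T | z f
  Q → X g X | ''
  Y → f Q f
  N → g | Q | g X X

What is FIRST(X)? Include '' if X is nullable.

X → g P f g contributes {g}.
X → f Y Y contributes {f}.
From X → Q f: Q nullable, take FIRST(Q) ∪ {f} = { f, g }.
From X → N: add FIRST(N) = { f, g, '' } (including '' since N is nullable).
Union: FIRST(X) = { f, g, '' }.

{ f, g, '' }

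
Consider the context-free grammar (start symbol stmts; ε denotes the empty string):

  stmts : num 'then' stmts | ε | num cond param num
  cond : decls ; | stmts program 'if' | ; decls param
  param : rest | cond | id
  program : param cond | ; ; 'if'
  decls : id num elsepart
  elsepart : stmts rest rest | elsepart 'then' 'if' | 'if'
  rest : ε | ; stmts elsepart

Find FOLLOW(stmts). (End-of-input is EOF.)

stmts is the start symbol, so EOF ∈ FOLLOW(stmts).
In stmts : num 'then' stmts: stmts is at the end, add FOLLOW(stmts) = { EOF, 'if', 'then', ;, id, num }.
In cond : stmts program 'if': add FIRST(program 'if') = { ;, id, num }.
In elsepart : stmts rest rest: add FIRST(rest rest)\{ε} = { ; }.
  Since rest rest is nullable, also add FOLLOW(elsepart) = { 'if', 'then', ;, id, num }.
In rest : ; stmts elsepart: add FIRST(elsepart)\{ε} = { 'if', 'then', ;, num }.
  Since elsepart is nullable, also add FOLLOW(rest) = { 'if', 'then', ;, id, num }.
Union: FOLLOW(stmts) = { EOF, 'if', 'then', ;, id, num }.

{ EOF, 'if', 'then', ;, id, num }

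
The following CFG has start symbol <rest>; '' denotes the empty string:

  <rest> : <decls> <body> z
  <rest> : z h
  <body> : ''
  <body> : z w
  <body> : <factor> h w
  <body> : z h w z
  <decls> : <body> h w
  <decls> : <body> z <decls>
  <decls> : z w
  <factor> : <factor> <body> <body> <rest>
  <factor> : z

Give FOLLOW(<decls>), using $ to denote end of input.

{ z }

In <rest> : <decls> <body> z: add FIRST(<body> z) = { z }.
In <decls> : <body> z <decls>: <decls> is at the end, add FOLLOW(<decls>) = { z }.
Union: FOLLOW(<decls>) = { z }.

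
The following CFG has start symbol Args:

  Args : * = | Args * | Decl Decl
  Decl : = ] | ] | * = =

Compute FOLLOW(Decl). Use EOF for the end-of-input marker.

{ EOF, *, =, ] }

In Args : Decl Decl: add FIRST(Decl) = { *, =, ] }.
In Args : Decl Decl: Decl is at the end, add FOLLOW(Args) = { EOF, * }.
Union: FOLLOW(Decl) = { EOF, *, =, ] }.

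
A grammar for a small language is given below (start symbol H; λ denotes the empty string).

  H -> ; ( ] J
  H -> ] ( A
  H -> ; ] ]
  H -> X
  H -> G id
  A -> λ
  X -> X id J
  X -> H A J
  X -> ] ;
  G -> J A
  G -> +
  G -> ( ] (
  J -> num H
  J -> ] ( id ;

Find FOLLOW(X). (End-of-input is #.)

In H -> X: X is at the end, add FOLLOW(H) = { #, ], id, num }.
In X -> X id J: add FIRST(id J) = { id }.
Union: FOLLOW(X) = { #, ], id, num }.

{ #, ], id, num }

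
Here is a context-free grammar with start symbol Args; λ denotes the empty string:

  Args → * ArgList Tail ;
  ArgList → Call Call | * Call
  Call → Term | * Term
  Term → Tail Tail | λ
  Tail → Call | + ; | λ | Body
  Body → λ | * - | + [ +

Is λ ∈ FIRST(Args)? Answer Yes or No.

Nullable nonterminals: ArgList, Body, Call, Tail, Term.
No production of Args has an RHS whose symbols are all nullable, so Args is not nullable.

No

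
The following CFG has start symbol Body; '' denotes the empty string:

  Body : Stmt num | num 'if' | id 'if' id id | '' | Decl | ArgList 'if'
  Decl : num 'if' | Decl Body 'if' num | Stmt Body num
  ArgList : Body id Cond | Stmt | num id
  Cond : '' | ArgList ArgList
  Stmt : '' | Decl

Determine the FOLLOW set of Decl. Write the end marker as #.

{ #, 'if', id, num }

In Body : Decl: Decl is at the end, add FOLLOW(Body) = { #, 'if', id, num }.
In Decl : Decl Body 'if' num: add FIRST(Body 'if' num) = { 'if', id, num }.
In Stmt : Decl: Decl is at the end, add FOLLOW(Stmt) = { 'if', id, num }.
Union: FOLLOW(Decl) = { #, 'if', id, num }.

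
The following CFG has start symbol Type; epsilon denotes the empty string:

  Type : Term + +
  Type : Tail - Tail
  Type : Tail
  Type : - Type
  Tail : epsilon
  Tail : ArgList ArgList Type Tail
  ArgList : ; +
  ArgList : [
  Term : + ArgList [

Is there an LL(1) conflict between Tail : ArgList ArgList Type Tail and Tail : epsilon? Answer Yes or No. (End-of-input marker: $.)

FIRST(ArgList ArgList Type Tail) = { ;, [ } and FIRST(epsilon) = { epsilon }.
The second alternative is nullable and FOLLOW(Tail) = { $, -, ;, [ } shares ; with FIRST of the first — conflict.

Yes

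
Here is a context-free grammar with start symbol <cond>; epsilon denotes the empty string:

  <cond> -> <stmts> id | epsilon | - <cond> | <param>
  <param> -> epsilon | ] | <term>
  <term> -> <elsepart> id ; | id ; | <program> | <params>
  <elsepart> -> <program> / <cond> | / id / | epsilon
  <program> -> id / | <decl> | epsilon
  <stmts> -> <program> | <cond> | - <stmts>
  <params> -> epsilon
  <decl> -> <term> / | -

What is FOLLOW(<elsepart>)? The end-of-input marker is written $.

In <term> -> <elsepart> id ;: add FIRST(id ;) = { id }.
Union: FOLLOW(<elsepart>) = { id }.

{ id }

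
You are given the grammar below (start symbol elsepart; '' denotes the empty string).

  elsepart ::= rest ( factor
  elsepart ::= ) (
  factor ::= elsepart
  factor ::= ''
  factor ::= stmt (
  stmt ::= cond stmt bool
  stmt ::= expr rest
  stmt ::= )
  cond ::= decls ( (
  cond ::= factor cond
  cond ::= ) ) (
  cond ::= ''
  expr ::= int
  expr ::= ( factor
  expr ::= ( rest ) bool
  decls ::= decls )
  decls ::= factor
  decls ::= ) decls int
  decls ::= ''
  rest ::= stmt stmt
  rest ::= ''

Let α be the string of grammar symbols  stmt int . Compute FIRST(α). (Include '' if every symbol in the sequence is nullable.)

Add FIRST(stmt) = { (, ), int }; stmt is not nullable, stop.

{ (, ), int }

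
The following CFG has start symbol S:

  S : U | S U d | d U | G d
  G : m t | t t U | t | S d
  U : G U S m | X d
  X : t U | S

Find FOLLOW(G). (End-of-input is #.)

In S : G d: add FIRST(d) = { d }.
In U : G U S m: add FIRST(U S m) = { d, m, t }.
Union: FOLLOW(G) = { d, m, t }.

{ d, m, t }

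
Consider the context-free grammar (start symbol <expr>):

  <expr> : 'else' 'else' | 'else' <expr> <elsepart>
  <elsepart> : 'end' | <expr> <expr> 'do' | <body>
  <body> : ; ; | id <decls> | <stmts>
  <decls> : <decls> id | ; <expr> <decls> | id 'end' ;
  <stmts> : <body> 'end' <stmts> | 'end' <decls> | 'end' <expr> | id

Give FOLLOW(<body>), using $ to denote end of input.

In <elsepart> : <body>: <body> is at the end, add FOLLOW(<elsepart>) = { $, 'do', 'else', 'end', ;, id }.
In <stmts> : <body> 'end' <stmts>: add FIRST('end' <stmts>) = { 'end' }.
Union: FOLLOW(<body>) = { $, 'do', 'else', 'end', ;, id }.

{ $, 'do', 'else', 'end', ;, id }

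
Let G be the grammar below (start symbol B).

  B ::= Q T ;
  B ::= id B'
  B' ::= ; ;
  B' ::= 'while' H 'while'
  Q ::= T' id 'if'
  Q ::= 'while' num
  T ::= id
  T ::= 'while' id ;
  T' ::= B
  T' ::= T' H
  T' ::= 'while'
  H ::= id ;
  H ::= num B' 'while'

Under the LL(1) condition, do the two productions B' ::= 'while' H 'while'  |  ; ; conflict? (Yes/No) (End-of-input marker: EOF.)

FIRST('while' H 'while') = { 'while' } and FIRST(; ;) = { ; }.
The FIRST sets are disjoint and neither alternative is nullable — no conflict.

No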